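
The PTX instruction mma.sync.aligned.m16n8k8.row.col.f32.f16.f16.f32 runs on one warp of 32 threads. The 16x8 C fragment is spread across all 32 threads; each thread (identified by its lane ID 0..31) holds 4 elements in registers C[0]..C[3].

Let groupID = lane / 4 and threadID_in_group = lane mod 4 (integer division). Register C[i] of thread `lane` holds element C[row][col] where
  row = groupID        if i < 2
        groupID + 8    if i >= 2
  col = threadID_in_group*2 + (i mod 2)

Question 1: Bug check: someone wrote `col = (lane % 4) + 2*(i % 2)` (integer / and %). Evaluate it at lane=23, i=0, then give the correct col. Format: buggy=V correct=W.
`(lane % 4) + 2*(i % 2)`[23,0]=>3
23: grp=5,tig=3
[0] (5+0,3*2+0) = (5,6)
col: 3 vs 6

buggy=3 correct=6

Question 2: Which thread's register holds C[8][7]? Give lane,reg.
3,3

r: 8->gid=0,r8=1  c: 7->tid=3,i&1=1
L=0*4+3=3  i=1*2+1=3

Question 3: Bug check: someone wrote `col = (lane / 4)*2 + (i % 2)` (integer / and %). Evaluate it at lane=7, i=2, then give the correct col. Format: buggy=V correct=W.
`(lane / 4)*2 + (i % 2)`[7,2]→2
7: G=1,T=3
[2] (1+8,3*2+0) = (9,6)
col: 2 vs 6

buggy=2 correct=6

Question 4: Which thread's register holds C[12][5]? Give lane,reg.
r=12⇒gr=4,Rb=1  c=5⇒th=2,odd=1
L=4*4+2=18  i=1*2+1=3

18,3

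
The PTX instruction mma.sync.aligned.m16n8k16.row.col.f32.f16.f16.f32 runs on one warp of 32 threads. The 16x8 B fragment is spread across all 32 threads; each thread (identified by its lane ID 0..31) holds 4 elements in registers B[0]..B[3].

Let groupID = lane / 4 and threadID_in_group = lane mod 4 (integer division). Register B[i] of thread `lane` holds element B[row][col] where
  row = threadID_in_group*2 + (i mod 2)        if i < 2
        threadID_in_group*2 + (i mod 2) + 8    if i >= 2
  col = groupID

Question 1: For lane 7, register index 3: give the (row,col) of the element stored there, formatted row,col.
L=7->gid=7>>2=1, tid=7&3=3
[3]->row 3·2+1+8=15  col gid=1

15,1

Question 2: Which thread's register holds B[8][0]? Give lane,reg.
0,2

c=0⇒gr=0  r=8⇒Rb=1,th=0,odd=0
L=0*4+0=0  i=1*2+0=2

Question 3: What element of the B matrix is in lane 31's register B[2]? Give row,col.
lane 31->31/4=7, 31 mod 4=3
i=2  r:2·3+0+8->14  c:7

14,7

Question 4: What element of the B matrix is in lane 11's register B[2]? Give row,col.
14,2

lane 11->11/4=2, 11 mod 4=3
i=2  r:2·3+0+8->14  c:2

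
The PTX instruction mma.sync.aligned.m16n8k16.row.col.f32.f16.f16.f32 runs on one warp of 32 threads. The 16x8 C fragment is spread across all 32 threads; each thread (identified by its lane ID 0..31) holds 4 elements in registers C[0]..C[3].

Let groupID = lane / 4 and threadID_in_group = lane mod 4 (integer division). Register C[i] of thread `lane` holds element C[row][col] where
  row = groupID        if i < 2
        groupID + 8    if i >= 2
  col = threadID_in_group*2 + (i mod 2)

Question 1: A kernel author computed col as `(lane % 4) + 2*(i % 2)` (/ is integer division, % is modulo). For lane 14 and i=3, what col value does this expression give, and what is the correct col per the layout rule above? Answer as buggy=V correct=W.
`(lane % 4) + 2*(i % 2)`[14,3]->4
lane 14->14/4=3, 14 mod 4=2
i=3  r:3+8->11  c:2·2+1->5
col: 4 vs 5

buggy=4 correct=5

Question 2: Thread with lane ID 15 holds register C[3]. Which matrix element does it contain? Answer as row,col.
11,7

lane 15→15/4=3, 15 mod 4=3
i=3  r:3+8→11  c:2·3+1→7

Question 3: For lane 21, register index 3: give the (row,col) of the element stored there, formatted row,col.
13,3

L=21->g=21>>2=5, t=21&3=1
[3]->row 5+8=13  col 1·2+1=3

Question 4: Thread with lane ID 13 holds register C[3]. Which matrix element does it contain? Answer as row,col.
11,3

13: gr=3,th=1
[3] (3+8,1*2+1) = (11,3)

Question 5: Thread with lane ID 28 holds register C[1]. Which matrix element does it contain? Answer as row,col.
L=28→G=28>>2=7, T=28&3=0
[1]→row 7+0=7  col 0·2+1=1

7,1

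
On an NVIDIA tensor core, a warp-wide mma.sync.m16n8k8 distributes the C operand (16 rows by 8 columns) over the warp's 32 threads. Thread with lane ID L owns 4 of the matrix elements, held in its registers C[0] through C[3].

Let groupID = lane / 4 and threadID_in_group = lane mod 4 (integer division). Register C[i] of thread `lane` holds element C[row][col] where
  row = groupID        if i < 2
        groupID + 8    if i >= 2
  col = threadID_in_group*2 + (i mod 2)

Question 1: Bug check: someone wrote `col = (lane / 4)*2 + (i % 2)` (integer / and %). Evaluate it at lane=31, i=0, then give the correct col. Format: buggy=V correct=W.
buggy=14 correct=6

`(lane / 4)*2 + (i % 2)`[31,0]->14
lane 31->31/4=7, 31 mod 4=3
i=0  r:7+0->7  c:2·3+0->6
col: 14 vs 6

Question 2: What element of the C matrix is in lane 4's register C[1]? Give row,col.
L=4=>grp=4>>2=1, tig=4&3=0
[1]=>row 1+0=1  col 0·2+1=1

1,1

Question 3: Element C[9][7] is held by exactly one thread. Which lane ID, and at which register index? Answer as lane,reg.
r: 9->gid=1,r8=1  c: 7->tid=3,i&1=1
L=1*4+3=7  i=1*2+1=3

7,3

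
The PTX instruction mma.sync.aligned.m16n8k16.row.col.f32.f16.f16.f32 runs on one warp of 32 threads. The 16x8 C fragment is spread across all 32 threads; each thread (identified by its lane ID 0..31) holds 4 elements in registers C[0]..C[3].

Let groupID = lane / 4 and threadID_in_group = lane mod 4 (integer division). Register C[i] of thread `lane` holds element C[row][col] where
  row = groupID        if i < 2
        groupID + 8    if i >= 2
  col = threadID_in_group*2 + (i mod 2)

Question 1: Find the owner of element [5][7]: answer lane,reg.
r=5⇒gr=5,Rb=0  c=7⇒th=3,odd=1
L=5*4+3=23  i=0*2+1=1

23,1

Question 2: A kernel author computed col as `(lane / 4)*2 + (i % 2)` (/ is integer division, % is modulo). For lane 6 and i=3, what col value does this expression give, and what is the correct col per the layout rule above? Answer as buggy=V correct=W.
`(lane / 4)*2 + (i % 2)`[6,3]->3
6: gid=1,tid=2
[3] (1+8,2*2+1) = (9,5)
col: 3 vs 5

buggy=3 correct=5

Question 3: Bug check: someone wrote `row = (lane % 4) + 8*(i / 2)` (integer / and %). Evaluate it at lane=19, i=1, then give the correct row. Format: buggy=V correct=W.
`(lane % 4) + 8*(i / 2)`[19,1]->3
lane 19->19/4=4, 19 mod 4=3
i=1  r:4+0->4  c:2·3+1->7
row: 3 vs 4

buggy=3 correct=4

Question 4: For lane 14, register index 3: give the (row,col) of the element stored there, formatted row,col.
11,5

lane 14⇒14/4=3, 14 mod 4=2
i=3  r:3+8⇒11  c:2·2+1⇒5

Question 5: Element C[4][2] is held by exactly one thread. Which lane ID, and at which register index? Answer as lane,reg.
r=4⇒gr=4,Rb=0  c=2⇒th=1,odd=0
L=4*4+1=17  i=0*2+0=0

17,0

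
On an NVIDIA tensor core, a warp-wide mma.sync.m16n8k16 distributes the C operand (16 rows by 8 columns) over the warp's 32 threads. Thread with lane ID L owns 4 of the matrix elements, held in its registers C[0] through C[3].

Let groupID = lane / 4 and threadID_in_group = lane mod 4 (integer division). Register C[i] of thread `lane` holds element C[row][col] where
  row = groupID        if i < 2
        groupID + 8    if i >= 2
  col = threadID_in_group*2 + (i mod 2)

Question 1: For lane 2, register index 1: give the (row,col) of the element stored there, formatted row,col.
0,5

lane 2: grp=0 (2/4), tig=2 (2%4)
i=1: r=0+0=0, c=2*2+1=5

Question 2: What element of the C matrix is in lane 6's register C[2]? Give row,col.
9,4

lane 6=>6/4=1, 6 mod 4=2
i=2  r:1+8=>9  c:2·2+0=>4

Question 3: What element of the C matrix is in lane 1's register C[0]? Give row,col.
1: G=0,T=1
[0] (0+0,1*2+0) = (0,2)

0,2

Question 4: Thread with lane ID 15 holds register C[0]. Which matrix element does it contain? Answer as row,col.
15: gr=3,th=3
[0] (3+0,3*2+0) = (3,6)

3,6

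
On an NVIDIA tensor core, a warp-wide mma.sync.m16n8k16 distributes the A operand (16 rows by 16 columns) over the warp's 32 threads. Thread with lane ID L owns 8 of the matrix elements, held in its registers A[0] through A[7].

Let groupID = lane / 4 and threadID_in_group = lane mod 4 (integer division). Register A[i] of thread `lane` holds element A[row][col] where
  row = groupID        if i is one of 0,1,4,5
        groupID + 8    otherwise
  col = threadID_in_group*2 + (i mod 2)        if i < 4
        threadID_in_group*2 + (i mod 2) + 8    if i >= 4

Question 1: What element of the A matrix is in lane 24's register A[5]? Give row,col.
lane 24->24/4=6, 24 mod 4=0
i=5  r:6+0->6  c:2·0+1+8->9

6,9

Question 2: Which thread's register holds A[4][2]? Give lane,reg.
17,0

r: 4->gid=4,r8=0  c: 2->c8=0,tid=1,i&1=0
L=4*4+1=17  i=0*4+0*2+0=0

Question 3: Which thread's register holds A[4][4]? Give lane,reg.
r: 4->gid=4,r8=0  c: 4->c8=0,tid=2,i&1=0
L=4*4+2=18  i=0*4+0*2+0=0

18,0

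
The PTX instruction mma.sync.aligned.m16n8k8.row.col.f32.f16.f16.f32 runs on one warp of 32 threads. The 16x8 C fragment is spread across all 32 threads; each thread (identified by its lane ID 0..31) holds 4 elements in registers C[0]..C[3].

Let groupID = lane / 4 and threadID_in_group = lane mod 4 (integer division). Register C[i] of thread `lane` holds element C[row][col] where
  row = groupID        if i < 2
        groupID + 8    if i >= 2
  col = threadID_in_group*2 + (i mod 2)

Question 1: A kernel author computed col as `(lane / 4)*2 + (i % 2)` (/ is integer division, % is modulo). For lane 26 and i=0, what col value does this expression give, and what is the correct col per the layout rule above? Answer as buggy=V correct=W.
`(lane / 4)*2 + (i % 2)`[26,0]⇒12
lane 26⇒26/4=6, 26 mod 4=2
i=0  r:6+0⇒6  c:2·2+0⇒4
col: 12 vs 4

buggy=12 correct=4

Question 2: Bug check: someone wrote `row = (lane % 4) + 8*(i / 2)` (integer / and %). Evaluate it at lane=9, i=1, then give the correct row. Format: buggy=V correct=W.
`(lane % 4) + 8*(i / 2)`[9,1]=>1
9: grp=2,tig=1
[1] (2+0,1*2+1) = (2,3)
row: 1 vs 2

buggy=1 correct=2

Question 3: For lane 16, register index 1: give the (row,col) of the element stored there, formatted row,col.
4,1

L=16->gid=16>>2=4, tid=16&3=0
[1]->row 4+0=4  col 0·2+1=1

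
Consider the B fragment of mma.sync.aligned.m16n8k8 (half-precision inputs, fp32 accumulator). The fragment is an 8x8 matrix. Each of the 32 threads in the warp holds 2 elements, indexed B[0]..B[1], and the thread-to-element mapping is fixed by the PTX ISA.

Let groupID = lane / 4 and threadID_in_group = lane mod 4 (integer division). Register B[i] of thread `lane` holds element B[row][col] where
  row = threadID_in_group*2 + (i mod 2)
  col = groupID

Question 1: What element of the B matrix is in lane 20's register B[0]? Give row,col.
L=20→G=20>>2=5, T=20&3=0
[0]→row 0·2+0=0  col G=5

0,5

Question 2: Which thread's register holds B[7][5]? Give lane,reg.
23,1

c: 5->gid=5  r: 7->tid=3,i&1=1
L=5*4+3=23  i=1=1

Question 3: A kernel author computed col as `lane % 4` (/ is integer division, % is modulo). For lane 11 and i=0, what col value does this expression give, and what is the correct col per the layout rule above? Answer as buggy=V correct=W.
`lane % 4`[11,0]->3
11: gid=2,tid=3
[0] (3*2+0,2) = (6,2)
col: 3 vs 2

buggy=3 correct=2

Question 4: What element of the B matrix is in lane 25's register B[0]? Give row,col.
2,6

lane 25→25/4=6, 25 mod 4=1
i=0  r:2·1+0→2  c:6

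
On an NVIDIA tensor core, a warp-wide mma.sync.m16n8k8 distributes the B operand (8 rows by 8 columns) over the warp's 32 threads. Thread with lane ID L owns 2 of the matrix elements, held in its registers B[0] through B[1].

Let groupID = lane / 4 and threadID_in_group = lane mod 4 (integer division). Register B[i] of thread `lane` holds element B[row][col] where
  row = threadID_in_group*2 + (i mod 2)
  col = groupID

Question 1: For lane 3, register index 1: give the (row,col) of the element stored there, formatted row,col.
lane 3=>3/4=0, 3 mod 4=3
i=1  r:2·3+1=>7  c:0

7,0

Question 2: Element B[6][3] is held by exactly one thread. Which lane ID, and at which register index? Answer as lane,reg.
c=3->g=3  r=6->t=3,b0=0
L=3*4+3=15  i=0=0

15,0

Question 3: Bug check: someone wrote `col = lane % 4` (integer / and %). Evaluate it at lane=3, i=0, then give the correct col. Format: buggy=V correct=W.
`lane % 4`[3,0]->3
lane 3: g=0 (3/4), t=3 (3%4)
i=0: r=3*2+0=6, c=g=0
col: 3 vs 0

buggy=3 correct=0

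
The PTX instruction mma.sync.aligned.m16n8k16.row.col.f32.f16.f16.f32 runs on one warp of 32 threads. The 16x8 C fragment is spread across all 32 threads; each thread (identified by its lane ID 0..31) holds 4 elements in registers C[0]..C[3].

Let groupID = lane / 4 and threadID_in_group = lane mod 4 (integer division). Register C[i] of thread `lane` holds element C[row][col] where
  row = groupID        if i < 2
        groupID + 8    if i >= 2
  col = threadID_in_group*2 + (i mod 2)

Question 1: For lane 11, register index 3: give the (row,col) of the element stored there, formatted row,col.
10,7

L=11->gid=11>>2=2, tid=11&3=3
[3]->row 2+8=10  col 3·2+1=7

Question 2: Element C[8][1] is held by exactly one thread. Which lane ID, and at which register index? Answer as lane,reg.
r: 8->gid=0,r8=1  c: 1->tid=0,i&1=1
L=0*4+0=0  i=1*2+1=3

0,3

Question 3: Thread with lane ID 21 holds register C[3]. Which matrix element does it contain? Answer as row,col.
lane 21→21/4=5, 21 mod 4=1
i=3  r:5+8→13  c:2·1+1→3

13,3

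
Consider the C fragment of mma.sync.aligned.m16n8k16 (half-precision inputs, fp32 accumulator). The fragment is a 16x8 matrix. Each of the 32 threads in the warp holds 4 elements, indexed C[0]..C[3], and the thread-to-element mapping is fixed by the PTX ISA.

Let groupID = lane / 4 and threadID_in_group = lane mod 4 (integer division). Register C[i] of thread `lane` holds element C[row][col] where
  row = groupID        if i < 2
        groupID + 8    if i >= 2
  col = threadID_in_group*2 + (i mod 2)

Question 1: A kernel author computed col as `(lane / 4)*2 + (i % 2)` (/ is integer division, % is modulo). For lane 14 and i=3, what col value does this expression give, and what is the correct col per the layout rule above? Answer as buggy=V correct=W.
`(lane / 4)*2 + (i % 2)`[14,3]->7
14: gid=3,tid=2
[3] (3+8,2*2+1) = (11,5)
col: 7 vs 5

buggy=7 correct=5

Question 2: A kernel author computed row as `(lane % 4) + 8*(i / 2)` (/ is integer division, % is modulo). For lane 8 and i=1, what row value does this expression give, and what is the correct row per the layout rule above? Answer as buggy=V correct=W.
buggy=0 correct=2

`(lane % 4) + 8*(i / 2)`[8,1]→0
L=8→G=8>>2=2, T=8&3=0
[1]→row 2+0=2  col 0·2+1=1
row: 0 vs 2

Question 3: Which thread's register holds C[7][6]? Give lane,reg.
31,0

r=7→G=7,rhi=0  c=6→T=3,p=0
L=7*4+3=31  i=0*2+0=0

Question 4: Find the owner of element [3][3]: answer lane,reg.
r=3->g=3,rb=0  c=3->t=1,b0=1
L=3*4+1=13  i=0*2+1=1

13,1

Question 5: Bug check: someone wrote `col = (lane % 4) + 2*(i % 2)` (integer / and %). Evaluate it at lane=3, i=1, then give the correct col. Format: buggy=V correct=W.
buggy=5 correct=7

`(lane % 4) + 2*(i % 2)`[3,1]->5
3: gid=0,tid=3
[1] (0+0,3*2+1) = (0,7)
col: 5 vs 7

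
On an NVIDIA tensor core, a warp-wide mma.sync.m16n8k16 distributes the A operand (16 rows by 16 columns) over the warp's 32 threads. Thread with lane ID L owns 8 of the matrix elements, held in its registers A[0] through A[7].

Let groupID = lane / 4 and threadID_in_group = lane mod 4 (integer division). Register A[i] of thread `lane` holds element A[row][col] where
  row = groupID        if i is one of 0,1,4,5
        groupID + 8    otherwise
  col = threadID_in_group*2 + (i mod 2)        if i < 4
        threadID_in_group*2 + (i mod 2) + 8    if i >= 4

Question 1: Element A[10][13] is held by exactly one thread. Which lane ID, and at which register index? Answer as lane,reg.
10,7

r: 10->gid=2,r8=1  c: 13->c8=1,tid=2,i&1=1
L=2*4+2=10  i=1*4+1*2+1=7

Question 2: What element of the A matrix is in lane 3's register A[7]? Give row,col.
8,15

lane 3: gr=0 (3/4), th=3 (3%4)
i=7: r=0+8=8, c=3*2+1+8=15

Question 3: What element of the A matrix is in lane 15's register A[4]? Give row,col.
15: G=3,T=3
[4] (3+0,3*2+0+8) = (3,14)

3,14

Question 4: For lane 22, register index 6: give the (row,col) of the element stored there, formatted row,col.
22: g=5,t=2
[6] (5+8,2*2+0+8) = (13,12)

13,12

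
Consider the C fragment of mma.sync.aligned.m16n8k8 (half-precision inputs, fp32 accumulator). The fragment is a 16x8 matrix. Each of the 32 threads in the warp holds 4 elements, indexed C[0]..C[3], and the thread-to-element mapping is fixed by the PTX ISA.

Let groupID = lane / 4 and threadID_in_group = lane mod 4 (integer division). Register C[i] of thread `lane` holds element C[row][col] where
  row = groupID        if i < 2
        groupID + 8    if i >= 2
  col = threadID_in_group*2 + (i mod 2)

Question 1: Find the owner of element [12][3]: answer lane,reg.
r=12⇒gr=4,Rb=1  c=3⇒th=1,odd=1
L=4*4+1=17  i=1*2+1=3

17,3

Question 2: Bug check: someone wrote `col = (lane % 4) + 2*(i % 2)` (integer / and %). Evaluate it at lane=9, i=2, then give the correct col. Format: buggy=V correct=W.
`(lane % 4) + 2*(i % 2)`[9,2]→1
L=9→G=9>>2=2, T=9&3=1
[2]→row 2+8=10  col 1·2+0=2
col: 1 vs 2

buggy=1 correct=2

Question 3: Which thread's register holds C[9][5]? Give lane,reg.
r:9=>grp=1,rB=1  c:5=>tig=2,lo=1
L=1*4+2=6  i=1*2+1=3

6,3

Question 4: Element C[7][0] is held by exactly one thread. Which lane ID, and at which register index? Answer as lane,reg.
28,0

r=7⇒gr=7,Rb=0  c=0⇒th=0,odd=0
L=7*4+0=28  i=0*2+0=0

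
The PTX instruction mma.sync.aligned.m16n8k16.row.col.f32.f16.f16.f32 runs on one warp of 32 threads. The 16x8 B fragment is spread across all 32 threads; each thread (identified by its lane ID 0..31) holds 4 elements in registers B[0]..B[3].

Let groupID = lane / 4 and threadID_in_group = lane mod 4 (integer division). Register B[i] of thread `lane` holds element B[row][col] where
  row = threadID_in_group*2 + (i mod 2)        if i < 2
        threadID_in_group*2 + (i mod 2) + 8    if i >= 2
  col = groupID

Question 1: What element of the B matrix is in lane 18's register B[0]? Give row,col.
4,4

L=18->gid=18>>2=4, tid=18&3=2
[0]->row 2·2+0+0=4  col gid=4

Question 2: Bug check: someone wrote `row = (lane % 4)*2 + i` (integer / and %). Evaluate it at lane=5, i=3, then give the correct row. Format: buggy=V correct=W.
`(lane % 4)*2 + i`[5,3]→5
5: G=1,T=1
[3] (1*2+1+8,1) = (11,1)
row: 5 vs 11

buggy=5 correct=11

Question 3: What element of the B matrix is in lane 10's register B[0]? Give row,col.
4,2

lane 10=>10/4=2, 10 mod 4=2
i=0  r:2·2+0+0=>4  c:2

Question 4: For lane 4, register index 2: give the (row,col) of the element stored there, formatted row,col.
lane 4->4/4=1, 4 mod 4=0
i=2  r:2·0+0+8->8  c:1

8,1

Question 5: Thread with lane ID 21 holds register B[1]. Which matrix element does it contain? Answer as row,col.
3,5

lane 21: gid=5 (21/4), tid=1 (21%4)
i=1: r=1*2+1+0=3, c=gid=5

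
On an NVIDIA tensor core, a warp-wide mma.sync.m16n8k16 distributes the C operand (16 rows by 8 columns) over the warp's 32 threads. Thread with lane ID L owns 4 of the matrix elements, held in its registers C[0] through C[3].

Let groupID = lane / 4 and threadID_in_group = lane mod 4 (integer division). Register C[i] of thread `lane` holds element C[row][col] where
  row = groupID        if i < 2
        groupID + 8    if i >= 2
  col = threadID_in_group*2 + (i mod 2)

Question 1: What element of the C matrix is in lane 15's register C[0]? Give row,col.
L=15⇒gr=15>>2=3, th=15&3=3
[0]⇒row 3+0=3  col 3·2+0=6

3,6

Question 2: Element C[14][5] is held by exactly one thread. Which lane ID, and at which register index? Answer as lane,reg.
r: 14->gid=6,r8=1  c: 5->tid=2,i&1=1
L=6*4+2=26  i=1*2+1=3

26,3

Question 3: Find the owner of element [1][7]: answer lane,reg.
r=1⇒gr=1,Rb=0  c=7⇒th=3,odd=1
L=1*4+3=7  i=0*2+1=1

7,1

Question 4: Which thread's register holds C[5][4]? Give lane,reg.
r=5⇒gr=5,Rb=0  c=4⇒th=2,odd=0
L=5*4+2=22  i=0*2+0=0

22,0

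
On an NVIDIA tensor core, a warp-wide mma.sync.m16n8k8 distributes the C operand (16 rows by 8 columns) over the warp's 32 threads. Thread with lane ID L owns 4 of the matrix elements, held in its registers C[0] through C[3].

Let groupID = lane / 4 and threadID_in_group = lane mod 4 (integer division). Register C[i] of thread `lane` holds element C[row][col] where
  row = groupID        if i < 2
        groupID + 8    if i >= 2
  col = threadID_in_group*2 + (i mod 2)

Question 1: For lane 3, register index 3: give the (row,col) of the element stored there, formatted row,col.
8,7

L=3→G=3>>2=0, T=3&3=3
[3]→row 0+8=8  col 3·2+1=7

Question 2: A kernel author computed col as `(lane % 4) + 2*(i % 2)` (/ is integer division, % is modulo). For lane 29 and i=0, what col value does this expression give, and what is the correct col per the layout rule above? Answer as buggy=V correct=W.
buggy=1 correct=2

`(lane % 4) + 2*(i % 2)`[29,0]->1
29: gid=7,tid=1
[0] (7+0,1*2+0) = (7,2)
col: 1 vs 2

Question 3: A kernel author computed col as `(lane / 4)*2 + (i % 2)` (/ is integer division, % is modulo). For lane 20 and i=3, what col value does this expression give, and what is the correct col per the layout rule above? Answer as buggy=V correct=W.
`(lane / 4)*2 + (i % 2)`[20,3]=>11
lane 20=>20/4=5, 20 mod 4=0
i=3  r:5+8=>13  c:2·0+1=>1
col: 11 vs 1

buggy=11 correct=1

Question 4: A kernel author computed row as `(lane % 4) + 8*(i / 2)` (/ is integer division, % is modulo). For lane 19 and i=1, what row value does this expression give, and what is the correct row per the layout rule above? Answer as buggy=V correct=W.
`(lane % 4) + 8*(i / 2)`[19,1]->3
lane 19: g=4 (19/4), t=3 (19%4)
i=1: r=4+0=4, c=3*2+1=7
row: 3 vs 4

buggy=3 correct=4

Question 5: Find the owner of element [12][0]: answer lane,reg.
r=12⇒gr=4,Rb=1  c=0⇒th=0,odd=0
L=4*4+0=16  i=1*2+0=2

16,2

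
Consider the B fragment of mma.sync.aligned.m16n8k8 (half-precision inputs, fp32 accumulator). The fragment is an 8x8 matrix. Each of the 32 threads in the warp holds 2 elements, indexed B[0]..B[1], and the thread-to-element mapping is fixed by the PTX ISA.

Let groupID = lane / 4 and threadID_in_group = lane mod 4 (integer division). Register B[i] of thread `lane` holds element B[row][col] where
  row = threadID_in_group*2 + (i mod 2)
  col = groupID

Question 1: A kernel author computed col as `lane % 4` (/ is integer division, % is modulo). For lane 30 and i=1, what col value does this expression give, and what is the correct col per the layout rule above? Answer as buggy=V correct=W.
`lane % 4`[30,1]⇒2
lane 30: gr=7 (30/4), th=2 (30%4)
i=1: r=2*2+1=5, c=gr=7
col: 2 vs 7

buggy=2 correct=7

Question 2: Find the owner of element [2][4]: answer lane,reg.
c=4⇒gr=4  r=2⇒th=1,odd=0
L=4*4+1=17  i=0=0

17,0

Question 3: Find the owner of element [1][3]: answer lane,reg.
12,1

c=3⇒gr=3  r=1⇒th=0,odd=1
L=3*4+0=12  i=1=1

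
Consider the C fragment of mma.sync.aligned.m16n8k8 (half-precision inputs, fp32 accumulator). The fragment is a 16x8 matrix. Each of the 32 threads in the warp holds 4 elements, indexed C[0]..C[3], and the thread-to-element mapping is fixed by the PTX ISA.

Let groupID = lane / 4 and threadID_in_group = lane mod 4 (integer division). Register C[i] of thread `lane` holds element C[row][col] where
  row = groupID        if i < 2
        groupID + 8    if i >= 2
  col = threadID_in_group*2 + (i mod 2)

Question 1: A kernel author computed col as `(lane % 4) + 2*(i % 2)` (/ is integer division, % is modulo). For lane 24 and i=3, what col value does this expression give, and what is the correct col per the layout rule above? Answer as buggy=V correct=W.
buggy=2 correct=1

`(lane % 4) + 2*(i % 2)`[24,3]→2
24: G=6,T=0
[3] (6+8,0*2+1) = (14,1)
col: 2 vs 1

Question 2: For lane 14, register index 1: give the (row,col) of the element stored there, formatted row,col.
lane 14: g=3 (14/4), t=2 (14%4)
i=1: r=3+0=3, c=2*2+1=5

3,5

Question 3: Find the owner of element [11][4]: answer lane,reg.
r:11=>grp=3,rB=1  c:4=>tig=2,lo=0
L=3*4+2=14  i=1*2+0=2

14,2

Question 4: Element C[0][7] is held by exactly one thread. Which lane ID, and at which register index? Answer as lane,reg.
3,1

r=0→G=0,rhi=0  c=7→T=3,p=1
L=0*4+3=3  i=0*2+1=1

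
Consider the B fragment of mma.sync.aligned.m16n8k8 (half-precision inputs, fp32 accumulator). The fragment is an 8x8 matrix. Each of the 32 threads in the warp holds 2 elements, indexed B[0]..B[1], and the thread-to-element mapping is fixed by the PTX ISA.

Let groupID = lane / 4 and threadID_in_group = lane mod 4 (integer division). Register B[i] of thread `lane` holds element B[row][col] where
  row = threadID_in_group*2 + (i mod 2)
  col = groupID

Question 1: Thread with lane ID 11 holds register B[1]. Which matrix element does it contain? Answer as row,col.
11: g=2,t=3
[1] (3*2+1,2) = (7,2)

7,2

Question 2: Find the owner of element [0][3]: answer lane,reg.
12,0

c:3=>grp=3  r:0=>tig=0,lo=0
L=3*4+0=12  i=0=0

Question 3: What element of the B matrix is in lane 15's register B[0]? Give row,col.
6,3

lane 15⇒15/4=3, 15 mod 4=3
i=0  r:2·3+0⇒6  c:3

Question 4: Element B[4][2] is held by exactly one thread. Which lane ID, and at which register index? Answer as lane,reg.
10,0

c=2→G=2  r=4→T=2,p=0
L=2*4+2=10  i=0=0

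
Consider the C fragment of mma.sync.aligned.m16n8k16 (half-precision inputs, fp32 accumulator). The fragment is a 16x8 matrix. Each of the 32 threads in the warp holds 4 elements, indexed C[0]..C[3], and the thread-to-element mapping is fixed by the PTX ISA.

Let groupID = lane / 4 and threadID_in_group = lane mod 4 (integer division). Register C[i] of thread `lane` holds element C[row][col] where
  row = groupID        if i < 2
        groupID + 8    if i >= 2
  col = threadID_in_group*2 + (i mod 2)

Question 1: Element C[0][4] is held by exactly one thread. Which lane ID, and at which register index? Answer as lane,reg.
r=0⇒gr=0,Rb=0  c=4⇒th=2,odd=0
L=0*4+2=2  i=0*2+0=0

2,0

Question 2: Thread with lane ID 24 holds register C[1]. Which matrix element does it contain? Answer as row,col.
6,1

lane 24: g=6 (24/4), t=0 (24%4)
i=1: r=6+0=6, c=0*2+1=1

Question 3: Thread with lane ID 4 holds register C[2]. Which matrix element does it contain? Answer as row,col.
L=4→G=4>>2=1, T=4&3=0
[2]→row 1+8=9  col 0·2+0=0

9,0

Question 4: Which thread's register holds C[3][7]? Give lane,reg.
15,1

r:3=>grp=3,rB=0  c:7=>tig=3,lo=1
L=3*4+3=15  i=0*2+1=1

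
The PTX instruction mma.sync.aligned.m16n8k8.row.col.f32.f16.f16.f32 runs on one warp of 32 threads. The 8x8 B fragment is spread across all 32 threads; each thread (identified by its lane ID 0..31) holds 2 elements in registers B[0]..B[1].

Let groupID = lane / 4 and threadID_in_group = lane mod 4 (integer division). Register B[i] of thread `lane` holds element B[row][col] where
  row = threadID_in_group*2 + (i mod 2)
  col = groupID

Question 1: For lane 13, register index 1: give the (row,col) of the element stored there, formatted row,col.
3,3

L=13⇒gr=13>>2=3, th=13&3=1
[1]⇒row 1·2+1=3  col gr=3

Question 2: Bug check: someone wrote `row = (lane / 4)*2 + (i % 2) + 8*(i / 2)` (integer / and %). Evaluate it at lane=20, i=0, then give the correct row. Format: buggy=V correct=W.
buggy=10 correct=0

`(lane / 4)*2 + (i % 2) + 8*(i / 2)`[20,0]->10
L=20->g=20>>2=5, t=20&3=0
[0]->row 0·2+0=0  col g=5
row: 10 vs 0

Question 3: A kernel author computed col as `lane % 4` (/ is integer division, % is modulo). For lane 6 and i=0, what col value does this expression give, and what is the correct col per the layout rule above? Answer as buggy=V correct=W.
`lane % 4`[6,0]⇒2
lane 6: gr=1 (6/4), th=2 (6%4)
i=0: r=2*2+0=4, c=gr=1
col: 2 vs 1

buggy=2 correct=1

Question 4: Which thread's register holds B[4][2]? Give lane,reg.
c:2=>grp=2  r:4=>tig=2,lo=0
L=2*4+2=10  i=0=0

10,0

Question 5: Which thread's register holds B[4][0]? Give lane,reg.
c:0=>grp=0  r:4=>tig=2,lo=0
L=0*4+2=2  i=0=0

2,0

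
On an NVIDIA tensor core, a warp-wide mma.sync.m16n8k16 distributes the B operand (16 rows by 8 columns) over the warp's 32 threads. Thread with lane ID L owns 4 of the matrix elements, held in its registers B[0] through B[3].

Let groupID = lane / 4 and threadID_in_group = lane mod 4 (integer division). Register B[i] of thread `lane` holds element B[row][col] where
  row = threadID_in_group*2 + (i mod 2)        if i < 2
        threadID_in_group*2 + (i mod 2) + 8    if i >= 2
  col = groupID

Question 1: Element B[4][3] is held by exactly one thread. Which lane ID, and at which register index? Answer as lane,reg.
14,0

c:3=>grp=3  r:4=>rB=0,tig=2,lo=0
L=3*4+2=14  i=0*2+0=0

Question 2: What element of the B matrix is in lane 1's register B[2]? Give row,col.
10,0

1: gr=0,th=1
[2] (1*2+0+8,0) = (10,0)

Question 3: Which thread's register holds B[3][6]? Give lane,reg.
c=6⇒gr=6  r=3⇒Rb=0,th=1,odd=1
L=6*4+1=25  i=0*2+1=1

25,1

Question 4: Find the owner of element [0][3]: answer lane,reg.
c:3=>grp=3  r:0=>rB=0,tig=0,lo=0
L=3*4+0=12  i=0*2+0=0

12,0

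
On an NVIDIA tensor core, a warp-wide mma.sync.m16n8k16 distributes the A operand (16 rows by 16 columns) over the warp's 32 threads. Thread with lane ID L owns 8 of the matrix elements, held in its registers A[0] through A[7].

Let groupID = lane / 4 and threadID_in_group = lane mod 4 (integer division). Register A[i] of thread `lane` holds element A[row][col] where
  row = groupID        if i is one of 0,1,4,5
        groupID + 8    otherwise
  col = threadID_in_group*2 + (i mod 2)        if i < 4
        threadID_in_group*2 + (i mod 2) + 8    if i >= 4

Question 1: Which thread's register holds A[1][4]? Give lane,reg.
r=1⇒gr=1,Rb=0  c=4⇒Cb=0,th=2,odd=0
L=1*4+2=6  i=0*4+0*2+0=0

6,0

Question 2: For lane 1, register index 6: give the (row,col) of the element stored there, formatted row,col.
1: G=0,T=1
[6] (0+8,1*2+0+8) = (8,10)

8,10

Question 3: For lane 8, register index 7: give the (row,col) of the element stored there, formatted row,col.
10,9

lane 8: G=2 (8/4), T=0 (8%4)
i=7: r=2+8=10, c=0*2+1+8=9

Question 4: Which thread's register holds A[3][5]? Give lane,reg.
14,1

r:3=>grp=3,rB=0  c:5=>cB=0,tig=2,lo=1
L=3*4+2=14  i=0*4+0*2+1=1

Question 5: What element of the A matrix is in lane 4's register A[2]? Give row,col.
9,0

4: G=1,T=0
[2] (1+8,0*2+0+0) = (9,0)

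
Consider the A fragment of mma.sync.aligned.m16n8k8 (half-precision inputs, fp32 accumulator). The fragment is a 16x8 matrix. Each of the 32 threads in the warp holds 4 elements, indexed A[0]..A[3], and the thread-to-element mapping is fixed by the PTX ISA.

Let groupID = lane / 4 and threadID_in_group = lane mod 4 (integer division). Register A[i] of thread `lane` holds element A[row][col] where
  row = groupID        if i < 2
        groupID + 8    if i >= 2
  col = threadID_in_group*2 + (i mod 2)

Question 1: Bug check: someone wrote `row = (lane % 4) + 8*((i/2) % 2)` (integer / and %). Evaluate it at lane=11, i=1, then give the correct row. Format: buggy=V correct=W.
buggy=3 correct=2

`(lane % 4) + 8*((i/2) % 2)`[11,1]->3
L=11->g=11>>2=2, t=11&3=3
[1]->row 2+0=2  col 3·2+1=7
row: 3 vs 2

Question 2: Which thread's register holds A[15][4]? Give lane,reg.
30,2

r=15⇒gr=7,Rb=1  c=4⇒th=2,odd=0
L=7*4+2=30  i=1*2+0=2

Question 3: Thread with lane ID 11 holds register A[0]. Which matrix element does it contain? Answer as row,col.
lane 11⇒11/4=2, 11 mod 4=3
i=0  r:2+0⇒2  c:2·3+0⇒6

2,6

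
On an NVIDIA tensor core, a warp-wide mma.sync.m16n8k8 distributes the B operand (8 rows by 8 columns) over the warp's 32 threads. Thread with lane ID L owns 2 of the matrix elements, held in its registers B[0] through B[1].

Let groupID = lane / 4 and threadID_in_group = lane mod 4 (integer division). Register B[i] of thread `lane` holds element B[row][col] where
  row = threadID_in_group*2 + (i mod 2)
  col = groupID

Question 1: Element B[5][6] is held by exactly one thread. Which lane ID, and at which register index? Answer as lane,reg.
26,1

c=6→G=6  r=5→T=2,p=1
L=6*4+2=26  i=1=1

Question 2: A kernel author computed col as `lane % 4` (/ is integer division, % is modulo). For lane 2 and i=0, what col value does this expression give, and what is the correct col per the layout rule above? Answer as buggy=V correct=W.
buggy=2 correct=0

`lane % 4`[2,0]->2
2: g=0,t=2
[0] (2*2+0,0) = (4,0)
col: 2 vs 0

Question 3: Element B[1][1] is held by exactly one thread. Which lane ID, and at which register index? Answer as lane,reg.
4,1

c=1→G=1  r=1→T=0,p=1
L=1*4+0=4  i=1=1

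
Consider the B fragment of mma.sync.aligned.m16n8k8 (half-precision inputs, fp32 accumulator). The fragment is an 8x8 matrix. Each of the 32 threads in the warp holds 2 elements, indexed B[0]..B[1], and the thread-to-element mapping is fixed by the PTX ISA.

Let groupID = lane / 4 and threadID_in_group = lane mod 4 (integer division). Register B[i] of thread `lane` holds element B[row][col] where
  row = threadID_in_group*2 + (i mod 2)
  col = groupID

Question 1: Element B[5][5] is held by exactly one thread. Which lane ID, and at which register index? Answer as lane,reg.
22,1

c=5⇒gr=5  r=5⇒th=2,odd=1
L=5*4+2=22  i=1=1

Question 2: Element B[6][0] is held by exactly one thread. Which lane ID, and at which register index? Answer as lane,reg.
c: 0->gid=0  r: 6->tid=3,i&1=0
L=0*4+3=3  i=0=0

3,0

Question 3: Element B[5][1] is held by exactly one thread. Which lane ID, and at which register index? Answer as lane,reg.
c=1->g=1  r=5->t=2,b0=1
L=1*4+2=6  i=1=1

6,1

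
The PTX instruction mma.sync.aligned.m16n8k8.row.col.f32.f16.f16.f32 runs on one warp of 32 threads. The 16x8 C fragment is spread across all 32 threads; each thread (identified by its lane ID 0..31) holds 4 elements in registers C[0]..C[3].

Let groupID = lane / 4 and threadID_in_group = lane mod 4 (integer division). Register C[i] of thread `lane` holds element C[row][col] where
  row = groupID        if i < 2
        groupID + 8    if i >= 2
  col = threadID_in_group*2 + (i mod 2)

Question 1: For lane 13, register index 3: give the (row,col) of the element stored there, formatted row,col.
11,3

lane 13->13/4=3, 13 mod 4=1
i=3  r:3+8->11  c:2·1+1->3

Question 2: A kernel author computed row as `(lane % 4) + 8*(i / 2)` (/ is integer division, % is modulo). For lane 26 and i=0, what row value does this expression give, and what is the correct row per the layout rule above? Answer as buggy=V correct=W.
buggy=2 correct=6

`(lane % 4) + 8*(i / 2)`[26,0]->2
L=26->g=26>>2=6, t=26&3=2
[0]->row 6+0=6  col 2·2+0=4
row: 2 vs 6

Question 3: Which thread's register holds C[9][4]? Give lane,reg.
6,2

r=9⇒gr=1,Rb=1  c=4⇒th=2,odd=0
L=1*4+2=6  i=1*2+0=2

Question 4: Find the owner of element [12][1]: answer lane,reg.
16,3

r=12→G=4,rhi=1  c=1→T=0,p=1
L=4*4+0=16  i=1*2+1=3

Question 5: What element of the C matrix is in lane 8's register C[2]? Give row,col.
10,0

L=8→G=8>>2=2, T=8&3=0
[2]→row 2+8=10  col 0·2+0=0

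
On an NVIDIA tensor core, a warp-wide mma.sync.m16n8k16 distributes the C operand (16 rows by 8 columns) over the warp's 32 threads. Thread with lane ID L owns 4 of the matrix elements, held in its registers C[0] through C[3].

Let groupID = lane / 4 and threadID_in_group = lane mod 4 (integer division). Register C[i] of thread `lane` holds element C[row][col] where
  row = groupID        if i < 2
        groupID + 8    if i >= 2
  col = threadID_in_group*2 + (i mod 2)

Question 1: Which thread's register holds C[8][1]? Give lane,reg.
r=8->g=0,rb=1  c=1->t=0,b0=1
L=0*4+0=0  i=1*2+1=3

0,3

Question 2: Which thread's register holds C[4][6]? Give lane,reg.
r=4→G=4,rhi=0  c=6→T=3,p=0
L=4*4+3=19  i=0*2+0=0

19,0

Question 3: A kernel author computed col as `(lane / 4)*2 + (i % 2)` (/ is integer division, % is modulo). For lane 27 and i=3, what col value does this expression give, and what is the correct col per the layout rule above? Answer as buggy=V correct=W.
`(lane / 4)*2 + (i % 2)`[27,3]->13
lane 27->27/4=6, 27 mod 4=3
i=3  r:6+8->14  c:2·3+1->7
col: 13 vs 7

buggy=13 correct=7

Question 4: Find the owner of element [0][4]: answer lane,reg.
2,0

r:0=>grp=0,rB=0  c:4=>tig=2,lo=0
L=0*4+2=2  i=0*2+0=0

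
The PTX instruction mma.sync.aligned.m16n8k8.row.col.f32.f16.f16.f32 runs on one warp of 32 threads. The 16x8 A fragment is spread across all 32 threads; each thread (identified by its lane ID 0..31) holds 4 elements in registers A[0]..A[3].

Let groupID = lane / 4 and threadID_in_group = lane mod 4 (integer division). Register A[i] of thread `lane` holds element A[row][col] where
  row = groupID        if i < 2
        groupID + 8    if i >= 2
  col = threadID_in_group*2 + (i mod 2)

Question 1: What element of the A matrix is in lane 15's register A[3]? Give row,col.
lane 15: g=3 (15/4), t=3 (15%4)
i=3: r=3+8=11, c=3*2+1=7

11,7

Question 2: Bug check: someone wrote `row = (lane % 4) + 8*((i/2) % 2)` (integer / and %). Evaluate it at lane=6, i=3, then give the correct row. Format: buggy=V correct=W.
buggy=10 correct=9

`(lane % 4) + 8*((i/2) % 2)`[6,3]→10
6: G=1,T=2
[3] (1+8,2*2+1) = (9,5)
row: 10 vs 9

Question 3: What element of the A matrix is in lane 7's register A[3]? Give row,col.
L=7->gid=7>>2=1, tid=7&3=3
[3]->row 1+8=9  col 3·2+1=7

9,7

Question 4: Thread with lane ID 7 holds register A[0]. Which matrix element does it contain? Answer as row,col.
1,6

lane 7=>7/4=1, 7 mod 4=3
i=0  r:1+0=>1  c:2·3+0=>6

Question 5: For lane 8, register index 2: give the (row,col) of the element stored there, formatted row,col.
8: gid=2,tid=0
[2] (2+8,0*2+0) = (10,0)

10,0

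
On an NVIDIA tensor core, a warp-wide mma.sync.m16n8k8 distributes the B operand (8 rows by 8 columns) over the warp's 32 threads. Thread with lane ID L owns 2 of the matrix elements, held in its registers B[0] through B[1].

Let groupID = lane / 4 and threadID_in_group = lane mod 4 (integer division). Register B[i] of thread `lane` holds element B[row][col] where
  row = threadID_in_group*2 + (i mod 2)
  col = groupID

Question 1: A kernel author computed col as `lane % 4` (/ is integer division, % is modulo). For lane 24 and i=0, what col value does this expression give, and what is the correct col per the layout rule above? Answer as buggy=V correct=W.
`lane % 4`[24,0]⇒0
lane 24: gr=6 (24/4), th=0 (24%4)
i=0: r=0*2+0=0, c=gr=6
col: 0 vs 6

buggy=0 correct=6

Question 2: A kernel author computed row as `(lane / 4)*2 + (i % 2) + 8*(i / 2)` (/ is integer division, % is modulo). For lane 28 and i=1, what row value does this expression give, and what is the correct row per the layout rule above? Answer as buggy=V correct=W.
buggy=15 correct=1

`(lane / 4)*2 + (i % 2) + 8*(i / 2)`[28,1]=>15
28: grp=7,tig=0
[1] (0*2+1,7) = (1,7)
row: 15 vs 1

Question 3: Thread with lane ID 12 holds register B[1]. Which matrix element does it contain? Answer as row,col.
lane 12=>12/4=3, 12 mod 4=0
i=1  r:2·0+1=>1  c:3

1,3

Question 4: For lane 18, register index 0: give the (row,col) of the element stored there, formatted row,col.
lane 18: gid=4 (18/4), tid=2 (18%4)
i=0: r=2*2+0=4, c=gid=4

4,4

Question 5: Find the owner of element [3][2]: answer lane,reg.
c=2⇒gr=2  r=3⇒th=1,odd=1
L=2*4+1=9  i=1=1

9,1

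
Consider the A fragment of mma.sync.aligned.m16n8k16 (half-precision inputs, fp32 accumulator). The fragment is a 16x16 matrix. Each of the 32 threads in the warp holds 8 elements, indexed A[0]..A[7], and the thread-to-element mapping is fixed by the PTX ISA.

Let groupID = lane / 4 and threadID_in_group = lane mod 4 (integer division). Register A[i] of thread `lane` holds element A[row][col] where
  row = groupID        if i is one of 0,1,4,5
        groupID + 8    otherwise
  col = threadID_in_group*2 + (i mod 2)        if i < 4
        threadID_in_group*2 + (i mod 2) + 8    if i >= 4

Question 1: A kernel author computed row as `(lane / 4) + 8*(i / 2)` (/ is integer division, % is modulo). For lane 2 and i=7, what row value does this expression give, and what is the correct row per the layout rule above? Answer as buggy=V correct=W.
buggy=24 correct=8

`(lane / 4) + 8*(i / 2)`[2,7]→24
lane 2→2/4=0, 2 mod 4=2
i=7  r:0+8→8  c:2·2+1+8→13
row: 24 vs 8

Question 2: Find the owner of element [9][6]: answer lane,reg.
7,2

r=9→G=1,rhi=1  c=6→chi=0,T=3,p=0
L=1*4+3=7  i=0*4+1*2+0=2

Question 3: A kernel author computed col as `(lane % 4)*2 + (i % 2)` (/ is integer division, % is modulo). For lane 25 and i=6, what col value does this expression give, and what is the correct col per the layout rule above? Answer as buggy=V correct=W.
`(lane % 4)*2 + (i % 2)`[25,6]->2
lane 25: gid=6 (25/4), tid=1 (25%4)
i=6: r=6+8=14, c=1*2+0+8=10
col: 2 vs 10

buggy=2 correct=10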